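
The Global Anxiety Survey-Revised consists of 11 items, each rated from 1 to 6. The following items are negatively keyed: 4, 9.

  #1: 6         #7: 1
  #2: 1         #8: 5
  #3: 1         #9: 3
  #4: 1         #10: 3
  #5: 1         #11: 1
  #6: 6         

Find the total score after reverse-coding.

35

Raw sum = 29. Negatively keyed items: 4, 9; their raw sum = 4.
Each reversal replaces raw with 7 − raw, changing the total by 7 − 2·raw per item.
Total = 29 + 2·7 − 2·4 = 29 + 14 − 8 = 35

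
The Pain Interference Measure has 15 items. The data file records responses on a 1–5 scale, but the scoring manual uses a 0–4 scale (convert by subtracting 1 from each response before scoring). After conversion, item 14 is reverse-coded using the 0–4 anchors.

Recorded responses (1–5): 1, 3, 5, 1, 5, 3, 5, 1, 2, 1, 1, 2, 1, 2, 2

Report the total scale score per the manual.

22

Convert to 0–4: 0, 2, 4, 0, 4, 2, 4, 0, 1, 0, 0, 1, 0, 1, 1
Reverse-coded (reversed = (0+4) − raw = 4 − raw):
  item 14: 4 − 1 = 3
Scored: 0, 2, 4, 0, 4, 2, 4, 0, 1, 0, 0, 1, 0, 3, 1
Total = 22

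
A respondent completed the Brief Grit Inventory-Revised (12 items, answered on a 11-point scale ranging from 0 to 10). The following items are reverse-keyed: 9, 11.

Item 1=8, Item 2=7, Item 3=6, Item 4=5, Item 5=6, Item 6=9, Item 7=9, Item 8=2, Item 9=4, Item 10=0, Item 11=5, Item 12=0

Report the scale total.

Raw sum = 61. Reverse-keyed items: 9, 11; their raw sum = 9.
Each reversal replaces raw with 10 − raw, changing the total by 10 − 2·raw per item.
Total = 61 + 2·10 − 2·9 = 61 + 20 − 18 = 63

63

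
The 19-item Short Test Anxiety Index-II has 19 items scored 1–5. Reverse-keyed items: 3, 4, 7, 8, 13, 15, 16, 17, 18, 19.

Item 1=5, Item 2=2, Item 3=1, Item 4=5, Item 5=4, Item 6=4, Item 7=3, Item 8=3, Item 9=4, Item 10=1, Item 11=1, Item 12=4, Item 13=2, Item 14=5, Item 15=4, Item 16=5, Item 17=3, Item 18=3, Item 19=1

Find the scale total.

60

Raw sum = 60. Reverse-keyed items: 3, 4, 7, 8, 13, 15, 16, 17, 18, 19; their raw sum = 30.
Each reversal replaces raw with 6 − raw, changing the total by 6 − 2·raw per item.
Total = 60 + 10·6 − 2·30 = 60 + 60 − 60 = 60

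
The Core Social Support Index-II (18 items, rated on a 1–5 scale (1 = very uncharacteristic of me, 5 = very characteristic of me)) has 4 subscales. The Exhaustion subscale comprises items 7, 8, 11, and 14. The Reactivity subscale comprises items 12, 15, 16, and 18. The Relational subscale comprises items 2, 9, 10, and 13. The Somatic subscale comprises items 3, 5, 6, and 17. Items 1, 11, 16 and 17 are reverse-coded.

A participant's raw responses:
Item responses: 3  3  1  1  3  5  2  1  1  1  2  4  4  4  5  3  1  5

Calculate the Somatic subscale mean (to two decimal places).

3.50

Somatic items: 3, 5, 6, 17.
Of these, item 17 is reverse-coded; reverse-coded value = 6 − response.
  item 3: 1
  item 5: 3
  item 6: 5
  item 17: 6 − 1 = 5
Sum = 1 + 3 + 5 + 5 = 14
Mean = 14 / 4 = 3.50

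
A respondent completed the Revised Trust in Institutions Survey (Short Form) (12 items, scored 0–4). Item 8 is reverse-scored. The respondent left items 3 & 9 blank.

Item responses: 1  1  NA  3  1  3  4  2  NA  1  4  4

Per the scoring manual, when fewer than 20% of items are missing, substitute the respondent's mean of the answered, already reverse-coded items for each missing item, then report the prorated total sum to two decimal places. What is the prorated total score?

28.80

Reverse-coded (on a 0–4 scale, reversed = 4 − raw):
  item 8: 4 − 2 = 2
Completed scored items (10 of 12): 1, 1, 3, 1, 3, 4, 2, 1, 4, 4; sum = 24.
Person mean = 24 / 10 ≈ 2.4000
Prorated total = (24 / 10) × 12 = 28.80 (to 2 dp)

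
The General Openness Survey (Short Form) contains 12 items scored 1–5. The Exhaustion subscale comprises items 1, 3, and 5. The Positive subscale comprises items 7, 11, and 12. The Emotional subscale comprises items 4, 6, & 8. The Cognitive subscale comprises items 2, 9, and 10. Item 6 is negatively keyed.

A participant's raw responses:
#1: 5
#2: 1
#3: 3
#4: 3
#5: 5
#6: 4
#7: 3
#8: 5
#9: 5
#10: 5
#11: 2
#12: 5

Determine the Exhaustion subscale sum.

Exhaustion items: 1, 3, 5.
  item 1: 5
  item 3: 3
  item 5: 5
Sum = 5 + 3 + 5 = 13

13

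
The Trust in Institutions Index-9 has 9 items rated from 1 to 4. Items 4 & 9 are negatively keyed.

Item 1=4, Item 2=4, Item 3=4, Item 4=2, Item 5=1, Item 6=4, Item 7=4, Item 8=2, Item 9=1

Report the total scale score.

30

Reversing items 4 & 9 with 5 − raw:
Total = 4 + 4 + 4 + (5−2) + 1 + 4 + 4 + 2 + (5−1)
      = 4 + 4 + 4 + 3 + 1 + 4 + 4 + 2 + 4 = 30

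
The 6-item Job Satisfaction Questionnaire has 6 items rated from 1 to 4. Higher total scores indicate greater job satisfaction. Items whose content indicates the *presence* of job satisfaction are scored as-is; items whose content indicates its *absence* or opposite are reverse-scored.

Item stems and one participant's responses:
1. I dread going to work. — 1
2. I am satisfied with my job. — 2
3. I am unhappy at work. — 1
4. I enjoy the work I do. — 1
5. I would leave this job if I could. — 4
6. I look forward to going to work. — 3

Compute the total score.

15

Items 1, 3, 5 describe the absence/opposite of job satisfaction → reverse-score.
on a 1–4 scale, reversed = 5 − raw.
  item 1: 5 − 1 = 4
  item 2: 2
  item 3: 5 − 1 = 4
  item 4: 1
  item 5: 5 − 4 = 1
  item 6: 3
Total = 4 + 2 + 4 + 1 + 1 + 3 = 15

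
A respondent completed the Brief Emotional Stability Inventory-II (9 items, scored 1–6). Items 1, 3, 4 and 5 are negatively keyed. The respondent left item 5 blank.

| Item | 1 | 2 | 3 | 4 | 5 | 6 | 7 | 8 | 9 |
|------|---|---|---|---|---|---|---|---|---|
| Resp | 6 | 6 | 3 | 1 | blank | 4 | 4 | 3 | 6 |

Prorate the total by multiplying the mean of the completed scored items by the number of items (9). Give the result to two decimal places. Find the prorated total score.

38.25

Reverse-coded (reverse-coded value = 7 − response):
  item 1: 7 − 6 = 1
  item 3: 7 − 3 = 4
  item 4: 7 − 1 = 6
Completed scored items (8 of 9): 1, 6, 4, 6, 4, 4, 3, 6; sum = 34.
Person mean = 34 / 8 ≈ 4.2500
Prorated total = (34 / 8) × 9 = 38.25 (to 2 dp)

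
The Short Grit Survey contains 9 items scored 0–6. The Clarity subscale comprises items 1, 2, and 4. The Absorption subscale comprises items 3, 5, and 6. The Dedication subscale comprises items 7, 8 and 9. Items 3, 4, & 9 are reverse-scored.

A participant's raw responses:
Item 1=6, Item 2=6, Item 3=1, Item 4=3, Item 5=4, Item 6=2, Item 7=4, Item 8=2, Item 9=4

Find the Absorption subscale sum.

Absorption items: 3, 5, 6.
Of these, item 3 is reverse-scored; reverse-coded value = 6 − response.
  item 3: 6 − 1 = 5
  item 5: 4
  item 6: 2
Sum = 5 + 4 + 2 = 11

11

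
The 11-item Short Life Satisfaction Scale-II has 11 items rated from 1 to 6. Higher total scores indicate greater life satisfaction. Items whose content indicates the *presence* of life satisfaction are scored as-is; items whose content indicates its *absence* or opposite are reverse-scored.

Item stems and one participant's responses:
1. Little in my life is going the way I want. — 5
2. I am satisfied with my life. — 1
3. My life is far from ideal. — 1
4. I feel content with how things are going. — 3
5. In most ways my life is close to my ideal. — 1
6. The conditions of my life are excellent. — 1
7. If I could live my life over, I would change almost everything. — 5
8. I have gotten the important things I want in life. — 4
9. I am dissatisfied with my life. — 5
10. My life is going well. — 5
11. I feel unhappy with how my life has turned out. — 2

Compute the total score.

32

Items 1, 3, 7, 9, 11 describe the absence/opposite of life satisfaction → reverse-score.
reverse-coded value = 7 − response.
  item 1: 7 − 5 = 2
  item 2: 1
  item 3: 7 − 1 = 6
  item 4: 3
  item 5: 1
  item 6: 1
  item 7: 7 − 5 = 2
  item 8: 4
  item 9: 7 − 5 = 2
  item 10: 5
  item 11: 7 − 2 = 5
Total = 2 + 1 + 6 + 3 + 1 + 1 + 2 + 4 + 2 + 5 + 5 = 32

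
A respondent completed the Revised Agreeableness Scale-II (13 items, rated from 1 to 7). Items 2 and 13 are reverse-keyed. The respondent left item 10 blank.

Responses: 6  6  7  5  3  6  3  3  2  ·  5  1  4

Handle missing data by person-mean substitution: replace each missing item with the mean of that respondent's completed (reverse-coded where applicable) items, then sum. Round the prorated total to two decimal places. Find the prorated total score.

Reverse-coded (reverse-coded value = 8 − response):
  item 2: 8 − 6 = 2
  item 13: 8 − 4 = 4
Completed scored items (12 of 13): 6, 2, 7, 5, 3, 6, 3, 3, 2, 5, 1, 4; sum = 47.
Person mean = 47 / 12 ≈ 3.9167
Prorated total = (47 / 12) × 13 = 50.92 (to 2 dp)

50.92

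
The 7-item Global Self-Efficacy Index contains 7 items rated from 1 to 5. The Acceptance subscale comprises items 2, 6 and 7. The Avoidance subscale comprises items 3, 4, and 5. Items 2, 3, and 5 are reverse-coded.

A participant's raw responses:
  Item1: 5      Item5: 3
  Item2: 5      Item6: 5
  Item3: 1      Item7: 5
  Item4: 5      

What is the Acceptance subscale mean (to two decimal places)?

Acceptance items: 2, 6, 7.
Of these, item 2 is reverse-coded; reverse-coded value = 6 − response.
  item 2: 6 − 5 = 1
  item 6: 5
  item 7: 5
Sum = 1 + 5 + 5 = 11
Mean = 11 / 3 = 3.67

3.67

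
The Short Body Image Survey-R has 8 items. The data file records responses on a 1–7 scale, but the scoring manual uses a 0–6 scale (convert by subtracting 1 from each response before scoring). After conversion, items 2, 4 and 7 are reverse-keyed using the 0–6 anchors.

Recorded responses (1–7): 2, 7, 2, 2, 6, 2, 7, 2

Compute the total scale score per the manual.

14

Convert to 0–6: 1, 6, 1, 1, 5, 1, 6, 1
Reverse-coded (reverse-coded value = 6 − response):
  item 2: 6 − 6 = 0
  item 4: 6 − 1 = 5
  item 7: 6 − 6 = 0
Scored: 1, 0, 1, 5, 5, 1, 0, 1
Total = 14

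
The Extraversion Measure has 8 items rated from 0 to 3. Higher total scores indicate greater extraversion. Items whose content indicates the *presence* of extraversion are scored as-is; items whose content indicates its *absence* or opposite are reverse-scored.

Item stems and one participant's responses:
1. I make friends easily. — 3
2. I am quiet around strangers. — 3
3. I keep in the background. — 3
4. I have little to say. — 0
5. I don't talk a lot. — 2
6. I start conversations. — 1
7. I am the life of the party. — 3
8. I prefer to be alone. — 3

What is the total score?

11

Items 2, 3, 4, 5, 8 describe the absence/opposite of extraversion → reverse-score.
reversed = (0+3) − raw = 3 − raw.
  item 1: 3
  item 2: 3 − 3 = 0
  item 3: 3 − 3 = 0
  item 4: 3 − 0 = 3
  item 5: 3 − 2 = 1
  item 6: 1
  item 7: 3
  item 8: 3 − 3 = 0
Total = 3 + 0 + 0 + 3 + 1 + 1 + 3 + 0 = 11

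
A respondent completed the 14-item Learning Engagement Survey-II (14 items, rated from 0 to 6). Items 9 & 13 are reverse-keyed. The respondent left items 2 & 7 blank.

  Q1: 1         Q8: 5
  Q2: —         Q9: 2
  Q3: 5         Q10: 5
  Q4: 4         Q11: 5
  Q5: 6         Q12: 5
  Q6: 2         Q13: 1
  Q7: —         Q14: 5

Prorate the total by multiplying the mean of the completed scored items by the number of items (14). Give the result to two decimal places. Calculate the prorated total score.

Reverse-coded (on a 0–6 scale, reversed = 6 − raw):
  item 9: 6 − 2 = 4
  item 13: 6 − 1 = 5
Completed scored items (12 of 14): 1, 5, 4, 6, 2, 5, 4, 5, 5, 5, 5, 5; sum = 52.
Person mean = 52 / 12 ≈ 4.3333
Prorated total = (52 / 12) × 14 = 60.67 (to 2 dp)

60.67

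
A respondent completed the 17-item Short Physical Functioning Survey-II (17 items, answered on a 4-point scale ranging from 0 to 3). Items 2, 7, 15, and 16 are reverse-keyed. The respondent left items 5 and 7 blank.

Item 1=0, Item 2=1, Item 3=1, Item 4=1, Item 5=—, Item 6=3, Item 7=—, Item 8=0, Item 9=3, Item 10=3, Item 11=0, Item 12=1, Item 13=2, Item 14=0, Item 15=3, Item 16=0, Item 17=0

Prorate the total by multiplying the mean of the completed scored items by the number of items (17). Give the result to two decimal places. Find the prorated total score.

Reverse-coded (on a 0–3 scale, reversed = 3 − raw):
  item 2: 3 − 1 = 2
  item 15: 3 − 3 = 0
  item 16: 3 − 0 = 3
Completed scored items (15 of 17): 0, 2, 1, 1, 3, 0, 3, 3, 0, 1, 2, 0, 0, 3, 0; sum = 19.
Person mean = 19 / 15 ≈ 1.2667
Prorated total = (19 / 15) × 17 = 21.53 (to 2 dp)

21.53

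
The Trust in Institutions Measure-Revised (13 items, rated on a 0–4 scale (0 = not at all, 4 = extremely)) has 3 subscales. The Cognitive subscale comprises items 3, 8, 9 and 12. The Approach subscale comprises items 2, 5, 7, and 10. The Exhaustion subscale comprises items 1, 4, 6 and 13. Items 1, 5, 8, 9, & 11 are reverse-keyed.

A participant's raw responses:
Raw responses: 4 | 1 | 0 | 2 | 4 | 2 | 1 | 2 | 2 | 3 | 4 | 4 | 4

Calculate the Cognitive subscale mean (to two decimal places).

Cognitive items: 3, 8, 9, 12.
Of these, items 8 and 9 are reverse-keyed; reversed = (0+4) − raw = 4 − raw.
  item 3: 0
  item 8: 4 − 2 = 2
  item 9: 4 − 2 = 2
  item 12: 4
Sum = 0 + 2 + 2 + 4 = 8
Mean = 8 / 4 = 2.00

2.00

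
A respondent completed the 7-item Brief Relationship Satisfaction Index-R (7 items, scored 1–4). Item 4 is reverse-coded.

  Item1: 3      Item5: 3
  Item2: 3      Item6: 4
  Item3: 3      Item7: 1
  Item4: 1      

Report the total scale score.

21

Apply reverse scoring (on a 1–4 scale, reversed = 5 − raw):
  item 4: 5 − 1 = 4
Scored responses: 3, 3, 3, 4, 3, 4, 1
Total = 3 + 3 + 3 + 4 + 3 + 4 + 1 = 21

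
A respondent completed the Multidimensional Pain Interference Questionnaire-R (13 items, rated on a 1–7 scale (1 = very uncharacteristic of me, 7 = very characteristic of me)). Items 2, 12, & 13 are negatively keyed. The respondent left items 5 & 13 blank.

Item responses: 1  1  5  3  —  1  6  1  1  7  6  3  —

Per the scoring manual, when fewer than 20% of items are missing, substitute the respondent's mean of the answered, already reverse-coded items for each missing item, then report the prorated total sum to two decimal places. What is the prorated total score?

Reverse-coded (reversed = (1+7) − raw = 8 − raw):
  item 2: 8 − 1 = 7
  item 12: 8 − 3 = 5
Completed scored items (11 of 13): 1, 7, 5, 3, 1, 6, 1, 1, 7, 6, 5; sum = 43.
Person mean = 43 / 11 ≈ 3.9091
Prorated total = (43 / 11) × 13 = 50.82 (to 2 dp)

50.82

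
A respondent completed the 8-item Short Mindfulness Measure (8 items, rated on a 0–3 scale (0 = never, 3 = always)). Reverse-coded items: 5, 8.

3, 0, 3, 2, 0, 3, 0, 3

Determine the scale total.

Apply reverse scoring (reverse-coded value = 3 − response):
  item 5: 3 − 0 = 3
  item 8: 3 − 3 = 0
After reverse-coding: 3, 0, 3, 2, 3, 3, 0, 0
Total = 3 + 0 + 3 + 2 + 3 + 3 + 0 + 0 = 14

14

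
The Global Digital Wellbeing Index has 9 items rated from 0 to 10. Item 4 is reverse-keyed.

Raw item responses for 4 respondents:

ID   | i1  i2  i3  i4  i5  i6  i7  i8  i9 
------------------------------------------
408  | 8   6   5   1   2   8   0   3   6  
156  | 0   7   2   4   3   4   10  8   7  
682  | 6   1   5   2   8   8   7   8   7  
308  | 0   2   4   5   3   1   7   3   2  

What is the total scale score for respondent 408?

47

Respondent 408 raw: 8, 6, 5, 1, 2, 8, 0, 3, 6.
Reverse-coded (on a 0–10 scale, reversed = 10 − raw):
  item 1: 8
  item 2: 6
  item 3: 5
  item 4: 10 − 1 = 9
  item 5: 2
  item 6: 8
  item 7: 0
  item 8: 3
  item 9: 6
Sum = 8 + 6 + 5 + 9 + 2 + 8 + 0 + 3 + 6 = 47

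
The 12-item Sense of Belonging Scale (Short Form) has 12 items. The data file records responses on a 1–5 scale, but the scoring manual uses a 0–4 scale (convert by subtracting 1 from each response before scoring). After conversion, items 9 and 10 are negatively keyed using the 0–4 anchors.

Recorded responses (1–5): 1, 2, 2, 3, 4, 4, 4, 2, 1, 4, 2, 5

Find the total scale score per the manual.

Convert to 0–4: 0, 1, 1, 2, 3, 3, 3, 1, 0, 3, 1, 4
Reverse-coded (on a 0–4 scale, reversed = 4 − raw):
  item 9: 4 − 0 = 4
  item 10: 4 − 3 = 1
Scored: 0, 1, 1, 2, 3, 3, 3, 1, 4, 1, 1, 4
Total = 24

24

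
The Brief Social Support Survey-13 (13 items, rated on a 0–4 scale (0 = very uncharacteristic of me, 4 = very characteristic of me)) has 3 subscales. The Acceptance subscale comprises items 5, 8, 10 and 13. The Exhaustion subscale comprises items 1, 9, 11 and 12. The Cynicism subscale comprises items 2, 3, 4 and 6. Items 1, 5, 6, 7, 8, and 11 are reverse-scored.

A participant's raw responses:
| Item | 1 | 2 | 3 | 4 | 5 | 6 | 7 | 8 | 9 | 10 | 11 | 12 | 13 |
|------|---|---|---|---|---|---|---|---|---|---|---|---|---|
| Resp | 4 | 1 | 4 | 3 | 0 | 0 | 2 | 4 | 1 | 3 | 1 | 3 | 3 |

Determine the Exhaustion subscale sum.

Exhaustion items: 1, 9, 11, 12.
Of these, items 1 & 11 are reverse-scored; on a 0–4 scale, reversed = 4 − raw.
  item 1: 4 − 4 = 0
  item 9: 1
  item 11: 4 − 1 = 3
  item 12: 3
Sum = 0 + 1 + 3 + 3 = 7

7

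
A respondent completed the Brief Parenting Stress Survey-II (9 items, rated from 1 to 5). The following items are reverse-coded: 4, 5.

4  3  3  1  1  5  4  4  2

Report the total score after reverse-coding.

Reversing items 4 & 5 with 6 − raw:
Total = 4 + 3 + 3 + (6−1) + (6−1) + 5 + 4 + 4 + 2
      = 4 + 3 + 3 + 5 + 5 + 5 + 4 + 4 + 2 = 35

35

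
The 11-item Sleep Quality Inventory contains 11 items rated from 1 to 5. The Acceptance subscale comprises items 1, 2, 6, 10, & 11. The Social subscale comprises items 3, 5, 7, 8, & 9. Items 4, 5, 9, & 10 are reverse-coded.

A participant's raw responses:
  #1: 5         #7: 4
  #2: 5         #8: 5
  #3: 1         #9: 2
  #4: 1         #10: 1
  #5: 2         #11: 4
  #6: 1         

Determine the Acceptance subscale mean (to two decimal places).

Acceptance items: 1, 2, 6, 10, 11.
Of these, item 10 is reverse-coded; on a 1–5 scale, reversed = 6 − raw.
  item 1: 5
  item 2: 5
  item 6: 1
  item 10: 6 − 1 = 5
  item 11: 4
Sum = 5 + 5 + 1 + 5 + 4 = 20
Mean = 20 / 5 = 4.00

4.00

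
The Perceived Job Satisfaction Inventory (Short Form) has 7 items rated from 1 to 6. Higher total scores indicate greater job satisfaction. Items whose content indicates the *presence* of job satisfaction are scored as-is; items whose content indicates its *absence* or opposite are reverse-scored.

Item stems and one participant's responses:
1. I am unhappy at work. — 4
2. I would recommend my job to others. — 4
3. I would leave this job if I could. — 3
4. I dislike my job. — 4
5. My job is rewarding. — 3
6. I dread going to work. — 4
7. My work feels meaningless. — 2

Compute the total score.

Items 1, 3, 4, 6, 7 describe the absence/opposite of job satisfaction → reverse-score.
on a 1–6 scale, reversed = 7 − raw.
  item 1: 7 − 4 = 3
  item 2: 4
  item 3: 7 − 3 = 4
  item 4: 7 − 4 = 3
  item 5: 3
  item 6: 7 − 4 = 3
  item 7: 7 − 2 = 5
Total = 3 + 4 + 4 + 3 + 3 + 3 + 5 = 25

25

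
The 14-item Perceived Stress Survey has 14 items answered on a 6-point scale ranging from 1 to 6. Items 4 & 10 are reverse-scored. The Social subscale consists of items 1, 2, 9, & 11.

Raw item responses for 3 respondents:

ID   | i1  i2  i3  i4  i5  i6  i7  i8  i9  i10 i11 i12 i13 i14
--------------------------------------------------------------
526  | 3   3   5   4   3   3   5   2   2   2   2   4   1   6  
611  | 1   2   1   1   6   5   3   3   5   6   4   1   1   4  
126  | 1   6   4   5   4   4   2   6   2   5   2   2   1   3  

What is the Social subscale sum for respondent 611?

Respondent 611 raw: 1, 2, 1, 1, 6, 5, 3, 3, 5, 6, 4, 1, 1, 4.
Social items: 1, 2, 9, 11.
Reverse-coded (reversed = (1+6) − raw = 7 − raw):
  item 1: 1
  item 2: 2
  item 9: 5
  item 11: 4
Sum = 1 + 2 + 5 + 4 = 12

12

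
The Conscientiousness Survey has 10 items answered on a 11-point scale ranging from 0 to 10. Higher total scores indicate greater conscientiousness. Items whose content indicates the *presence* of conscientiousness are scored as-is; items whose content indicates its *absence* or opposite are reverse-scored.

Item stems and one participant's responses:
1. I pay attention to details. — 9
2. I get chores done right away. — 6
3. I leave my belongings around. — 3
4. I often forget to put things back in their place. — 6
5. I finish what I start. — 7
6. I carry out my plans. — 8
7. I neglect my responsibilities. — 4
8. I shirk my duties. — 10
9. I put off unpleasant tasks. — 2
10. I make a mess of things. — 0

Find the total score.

65

Items 3, 4, 7, 8, 9, 10 describe the absence/opposite of conscientiousness → reverse-score.
reversed = (0+10) − raw = 10 − raw.
  item 1: 9
  item 2: 6
  item 3: 10 − 3 = 7
  item 4: 10 − 6 = 4
  item 5: 7
  item 6: 8
  item 7: 10 − 4 = 6
  item 8: 10 − 10 = 0
  item 9: 10 − 2 = 8
  item 10: 10 − 0 = 10
Total = 9 + 6 + 7 + 4 + 7 + 8 + 6 + 0 + 8 + 10 = 65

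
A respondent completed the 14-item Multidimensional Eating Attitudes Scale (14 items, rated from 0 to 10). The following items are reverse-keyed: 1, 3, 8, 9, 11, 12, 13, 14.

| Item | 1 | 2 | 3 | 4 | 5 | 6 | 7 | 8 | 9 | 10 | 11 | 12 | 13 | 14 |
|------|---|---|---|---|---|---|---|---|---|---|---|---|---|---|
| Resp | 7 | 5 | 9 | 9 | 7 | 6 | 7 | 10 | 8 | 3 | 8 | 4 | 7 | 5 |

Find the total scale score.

59

Reverse-coded items (on a 0–10 scale, reversed = 10 − raw):
  item 1: 10 − 7 = 3
  item 3: 10 − 9 = 1
  item 8: 10 − 10 = 0
  item 9: 10 − 8 = 2
  item 11: 10 − 8 = 2
  item 12: 10 − 4 = 6
  item 13: 10 − 7 = 3
  item 14: 10 − 5 = 5
Scored items: 3, 5, 1, 9, 7, 6, 7, 0, 2, 3, 2, 6, 3, 5
Total = 3 + 5 + 1 + 9 + 7 + 6 + 7 + 0 + 2 + 3 + 2 + 6 + 3 + 5 = 59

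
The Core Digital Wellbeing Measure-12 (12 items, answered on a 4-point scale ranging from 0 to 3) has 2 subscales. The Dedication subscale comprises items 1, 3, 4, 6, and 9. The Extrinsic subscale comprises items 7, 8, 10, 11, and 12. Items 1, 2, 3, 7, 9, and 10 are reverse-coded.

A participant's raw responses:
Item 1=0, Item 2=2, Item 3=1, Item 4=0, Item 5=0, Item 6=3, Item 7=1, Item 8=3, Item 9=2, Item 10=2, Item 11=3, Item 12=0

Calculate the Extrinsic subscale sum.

9

Extrinsic items: 7, 8, 10, 11, 12.
Of these, items 7 & 10 are reverse-coded; on a 0–3 scale, reversed = 3 − raw.
  item 7: 3 − 1 = 2
  item 8: 3
  item 10: 3 − 2 = 1
  item 11: 3
  item 12: 0
Sum = 2 + 3 + 1 + 3 + 0 = 9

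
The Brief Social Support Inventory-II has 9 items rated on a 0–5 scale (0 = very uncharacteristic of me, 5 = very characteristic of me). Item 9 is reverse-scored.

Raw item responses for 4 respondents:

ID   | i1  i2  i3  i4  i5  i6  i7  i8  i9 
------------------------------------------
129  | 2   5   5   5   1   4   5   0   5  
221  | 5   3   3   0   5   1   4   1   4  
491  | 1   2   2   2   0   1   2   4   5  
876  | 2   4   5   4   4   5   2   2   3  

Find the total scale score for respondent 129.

27

Respondent 129 raw: 2, 5, 5, 5, 1, 4, 5, 0, 5.
Reverse-coded (reversed = (0+5) − raw = 5 − raw):
  item 1: 2
  item 2: 5
  item 3: 5
  item 4: 5
  item 5: 1
  item 6: 4
  item 7: 5
  item 8: 0
  item 9: 5 − 5 = 0
Sum = 2 + 5 + 5 + 5 + 1 + 4 + 5 + 0 + 0 = 27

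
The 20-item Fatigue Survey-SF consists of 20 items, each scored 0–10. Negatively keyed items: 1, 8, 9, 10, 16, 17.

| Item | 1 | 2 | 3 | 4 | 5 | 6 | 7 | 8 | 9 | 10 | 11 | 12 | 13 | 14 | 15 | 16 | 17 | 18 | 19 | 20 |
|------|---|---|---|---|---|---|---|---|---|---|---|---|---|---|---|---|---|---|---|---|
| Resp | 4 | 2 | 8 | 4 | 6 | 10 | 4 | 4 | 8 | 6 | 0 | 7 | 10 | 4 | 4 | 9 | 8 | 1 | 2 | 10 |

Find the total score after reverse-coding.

93

Raw sum = 111. Negatively keyed items: 1, 8, 9, 10, 16, 17; their raw sum = 39.
Each reversal replaces raw with 10 − raw, changing the total by 10 − 2·raw per item.
Total = 111 + 6·10 − 2·39 = 111 + 60 − 78 = 93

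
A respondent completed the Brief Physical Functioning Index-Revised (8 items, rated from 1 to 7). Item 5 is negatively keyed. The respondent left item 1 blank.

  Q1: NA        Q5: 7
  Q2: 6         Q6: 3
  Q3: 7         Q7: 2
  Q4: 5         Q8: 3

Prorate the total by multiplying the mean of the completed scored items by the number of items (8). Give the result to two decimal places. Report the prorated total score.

30.86

Reverse-coded (on a 1–7 scale, reversed = 8 − raw):
  item 5: 8 − 7 = 1
Completed scored items (7 of 8): 6, 7, 5, 1, 3, 2, 3; sum = 27.
Person mean = 27 / 7 ≈ 3.8571
Prorated total = (27 / 7) × 8 = 30.86 (to 2 dp)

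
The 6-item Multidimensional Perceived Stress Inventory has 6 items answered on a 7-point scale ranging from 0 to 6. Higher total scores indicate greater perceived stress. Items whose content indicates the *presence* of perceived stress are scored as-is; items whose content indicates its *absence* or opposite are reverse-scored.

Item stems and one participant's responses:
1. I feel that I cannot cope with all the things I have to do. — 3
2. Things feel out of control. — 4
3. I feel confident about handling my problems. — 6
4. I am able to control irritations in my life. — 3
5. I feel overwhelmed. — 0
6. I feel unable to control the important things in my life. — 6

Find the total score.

16

Items 3, 4 describe the absence/opposite of perceived stress → reverse-score.
reversed = (0+6) − raw = 6 − raw.
  item 1: 3
  item 2: 4
  item 3: 6 − 6 = 0
  item 4: 6 − 3 = 3
  item 5: 0
  item 6: 6
Total = 3 + 4 + 0 + 3 + 0 + 6 = 16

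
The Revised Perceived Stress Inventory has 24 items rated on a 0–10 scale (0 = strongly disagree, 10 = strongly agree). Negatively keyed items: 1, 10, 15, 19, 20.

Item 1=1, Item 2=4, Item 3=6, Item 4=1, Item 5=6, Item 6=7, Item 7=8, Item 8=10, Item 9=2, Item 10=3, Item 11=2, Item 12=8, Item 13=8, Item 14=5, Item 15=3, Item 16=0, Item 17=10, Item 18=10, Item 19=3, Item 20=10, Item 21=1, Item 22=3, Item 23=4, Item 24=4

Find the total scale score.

Raw sum = 119. Negatively keyed items: 1, 10, 15, 19, 20; their raw sum = 20.
Each reversal replaces raw with 10 − raw, changing the total by 10 − 2·raw per item.
Total = 119 + 5·10 − 2·20 = 119 + 50 − 40 = 129

129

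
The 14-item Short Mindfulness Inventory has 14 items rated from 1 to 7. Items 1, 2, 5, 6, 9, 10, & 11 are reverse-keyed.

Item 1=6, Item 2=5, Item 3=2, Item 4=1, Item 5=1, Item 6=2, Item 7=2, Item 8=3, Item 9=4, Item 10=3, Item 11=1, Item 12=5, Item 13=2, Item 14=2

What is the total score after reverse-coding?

Raw sum = 39. Reverse-keyed items: 1, 2, 5, 6, 9, 10, 11; their raw sum = 22.
Each reversal replaces raw with 8 − raw, changing the total by 8 − 2·raw per item.
Total = 39 + 7·8 − 2·22 = 39 + 56 − 44 = 51

51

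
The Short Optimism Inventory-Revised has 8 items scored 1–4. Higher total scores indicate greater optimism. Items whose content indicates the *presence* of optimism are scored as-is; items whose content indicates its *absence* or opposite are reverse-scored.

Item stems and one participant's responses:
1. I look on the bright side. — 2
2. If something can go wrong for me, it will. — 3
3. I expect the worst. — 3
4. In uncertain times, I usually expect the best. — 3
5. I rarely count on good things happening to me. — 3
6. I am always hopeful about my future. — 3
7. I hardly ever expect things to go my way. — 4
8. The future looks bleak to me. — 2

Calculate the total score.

18

Items 2, 3, 5, 7, 8 describe the absence/opposite of optimism → reverse-score.
reversed = (1+4) − raw = 5 − raw.
  item 1: 2
  item 2: 5 − 3 = 2
  item 3: 5 − 3 = 2
  item 4: 3
  item 5: 5 − 3 = 2
  item 6: 3
  item 7: 5 − 4 = 1
  item 8: 5 − 2 = 3
Total = 2 + 2 + 2 + 3 + 2 + 3 + 1 + 3 = 18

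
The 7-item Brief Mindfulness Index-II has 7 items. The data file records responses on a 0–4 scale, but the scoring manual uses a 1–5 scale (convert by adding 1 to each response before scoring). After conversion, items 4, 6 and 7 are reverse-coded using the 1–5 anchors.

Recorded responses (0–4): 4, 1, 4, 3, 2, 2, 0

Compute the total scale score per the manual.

Convert to 1–5: 5, 2, 5, 4, 3, 3, 1
Reverse-coded (on a 1–5 scale, reversed = 6 − raw):
  item 4: 6 − 4 = 2
  item 6: 6 − 3 = 3
  item 7: 6 − 1 = 5
Scored: 5, 2, 5, 2, 3, 3, 5
Total = 25

25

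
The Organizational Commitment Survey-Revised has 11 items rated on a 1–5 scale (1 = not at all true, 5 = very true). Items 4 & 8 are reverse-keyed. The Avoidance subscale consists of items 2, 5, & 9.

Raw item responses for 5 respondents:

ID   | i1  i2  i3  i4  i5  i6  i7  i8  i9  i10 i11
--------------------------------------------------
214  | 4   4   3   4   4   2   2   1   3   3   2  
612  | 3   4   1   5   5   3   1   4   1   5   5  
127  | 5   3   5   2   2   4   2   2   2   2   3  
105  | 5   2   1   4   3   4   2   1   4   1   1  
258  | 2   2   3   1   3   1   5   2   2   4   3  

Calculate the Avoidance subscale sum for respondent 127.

7

Respondent 127 raw: 5, 3, 5, 2, 2, 4, 2, 2, 2, 2, 3.
Avoidance items: 2, 5, 9.
Reverse-coded (on a 1–5 scale, reversed = 6 − raw):
  item 2: 3
  item 5: 2
  item 9: 2
Sum = 3 + 2 + 2 = 7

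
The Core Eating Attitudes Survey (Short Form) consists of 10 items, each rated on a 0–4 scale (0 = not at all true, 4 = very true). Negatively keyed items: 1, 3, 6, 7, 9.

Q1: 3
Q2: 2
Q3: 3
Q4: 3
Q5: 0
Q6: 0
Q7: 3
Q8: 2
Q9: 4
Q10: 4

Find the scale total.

18

Apply reverse scoring (reverse-coded value = 4 − response):
  item 1: 4 − 3 = 1
  item 3: 4 − 3 = 1
  item 6: 4 − 0 = 4
  item 7: 4 − 3 = 1
  item 9: 4 − 4 = 0
Scored responses: 1, 2, 1, 3, 0, 4, 1, 2, 0, 4
Total = 1 + 2 + 1 + 3 + 0 + 4 + 1 + 2 + 0 + 4 = 18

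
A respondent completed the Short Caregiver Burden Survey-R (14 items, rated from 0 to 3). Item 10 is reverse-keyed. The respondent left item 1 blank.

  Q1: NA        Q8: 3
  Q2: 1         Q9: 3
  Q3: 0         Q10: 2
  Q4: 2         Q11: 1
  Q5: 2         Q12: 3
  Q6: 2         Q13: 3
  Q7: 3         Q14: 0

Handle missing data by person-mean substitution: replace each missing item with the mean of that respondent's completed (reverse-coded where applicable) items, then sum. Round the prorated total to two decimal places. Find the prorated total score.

Reverse-coded (on a 0–3 scale, reversed = 3 − raw):
  item 10: 3 − 2 = 1
Completed scored items (13 of 14): 1, 0, 2, 2, 2, 3, 3, 3, 1, 1, 3, 3, 0; sum = 24.
Person mean = 24 / 13 ≈ 1.8462
Prorated total = (24 / 13) × 14 = 25.85 (to 2 dp)

25.85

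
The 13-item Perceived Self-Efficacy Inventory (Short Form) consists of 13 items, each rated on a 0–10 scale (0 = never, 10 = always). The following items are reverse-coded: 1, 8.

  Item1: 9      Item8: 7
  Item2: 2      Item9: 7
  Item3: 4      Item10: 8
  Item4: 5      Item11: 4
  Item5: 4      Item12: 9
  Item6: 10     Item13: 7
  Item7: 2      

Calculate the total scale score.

Raw sum = 78. Reverse-coded items: 1, 8; their raw sum = 16.
Each reversal replaces raw with 10 − raw, changing the total by 10 − 2·raw per item.
Total = 78 + 2·10 − 2·16 = 78 + 20 − 32 = 66

66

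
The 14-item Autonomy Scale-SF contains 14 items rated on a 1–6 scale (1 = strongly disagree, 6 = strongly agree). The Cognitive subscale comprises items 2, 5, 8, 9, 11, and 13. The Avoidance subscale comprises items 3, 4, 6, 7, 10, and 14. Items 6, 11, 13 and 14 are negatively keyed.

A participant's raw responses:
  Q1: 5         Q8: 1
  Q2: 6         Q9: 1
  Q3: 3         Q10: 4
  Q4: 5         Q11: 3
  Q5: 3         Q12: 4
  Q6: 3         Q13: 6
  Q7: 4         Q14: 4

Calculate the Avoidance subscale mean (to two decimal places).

3.83

Avoidance items: 3, 4, 6, 7, 10, 14.
Of these, items 6 & 14 are negatively keyed; on a 1–6 scale, reversed = 7 − raw.
  item 3: 3
  item 4: 5
  item 6: 7 − 3 = 4
  item 7: 4
  item 10: 4
  item 14: 7 − 4 = 3
Sum = 3 + 5 + 4 + 4 + 4 + 3 = 23
Mean = 23 / 6 = 3.83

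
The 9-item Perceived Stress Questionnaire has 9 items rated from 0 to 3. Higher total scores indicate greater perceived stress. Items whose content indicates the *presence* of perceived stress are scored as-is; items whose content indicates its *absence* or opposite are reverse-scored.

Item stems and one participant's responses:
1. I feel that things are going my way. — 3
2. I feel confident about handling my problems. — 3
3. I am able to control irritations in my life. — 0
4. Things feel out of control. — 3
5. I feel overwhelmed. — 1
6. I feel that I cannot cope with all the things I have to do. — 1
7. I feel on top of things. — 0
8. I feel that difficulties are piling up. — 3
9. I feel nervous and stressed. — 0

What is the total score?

14

Items 1, 2, 3, 7 describe the absence/opposite of perceived stress → reverse-score.
reversed = (0+3) − raw = 3 − raw.
  item 1: 3 − 3 = 0
  item 2: 3 − 3 = 0
  item 3: 3 − 0 = 3
  item 4: 3
  item 5: 1
  item 6: 1
  item 7: 3 − 0 = 3
  item 8: 3
  item 9: 0
Total = 0 + 0 + 3 + 3 + 1 + 1 + 3 + 3 + 0 = 14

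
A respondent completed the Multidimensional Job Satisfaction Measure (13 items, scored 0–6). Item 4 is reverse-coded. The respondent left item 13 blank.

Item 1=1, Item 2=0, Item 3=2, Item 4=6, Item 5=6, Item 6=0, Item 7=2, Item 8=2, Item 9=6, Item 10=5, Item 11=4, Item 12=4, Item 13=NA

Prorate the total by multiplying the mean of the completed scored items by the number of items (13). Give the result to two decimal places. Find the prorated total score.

Reverse-coded (reversed = (0+6) − raw = 6 − raw):
  item 4: 6 − 6 = 0
Completed scored items (12 of 13): 1, 0, 2, 0, 6, 0, 2, 2, 6, 5, 4, 4; sum = 32.
Person mean = 32 / 12 ≈ 2.6667
Prorated total = (32 / 12) × 13 = 34.67 (to 2 dp)

34.67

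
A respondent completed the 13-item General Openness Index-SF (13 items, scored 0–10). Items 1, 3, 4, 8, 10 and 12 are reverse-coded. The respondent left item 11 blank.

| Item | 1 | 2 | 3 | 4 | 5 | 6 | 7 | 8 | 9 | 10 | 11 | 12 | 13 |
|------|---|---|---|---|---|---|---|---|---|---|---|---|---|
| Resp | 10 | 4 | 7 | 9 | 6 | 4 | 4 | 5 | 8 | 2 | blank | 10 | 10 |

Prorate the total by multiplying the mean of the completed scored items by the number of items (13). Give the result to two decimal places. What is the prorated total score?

57.42

Reverse-coded (reversed = (0+10) − raw = 10 − raw):
  item 1: 10 − 10 = 0
  item 3: 10 − 7 = 3
  item 4: 10 − 9 = 1
  item 8: 10 − 5 = 5
  item 10: 10 − 2 = 8
  item 12: 10 − 10 = 0
Completed scored items (12 of 13): 0, 4, 3, 1, 6, 4, 4, 5, 8, 8, 0, 10; sum = 53.
Person mean = 53 / 12 ≈ 4.4167
Prorated total = (53 / 12) × 13 = 57.42 (to 2 dp)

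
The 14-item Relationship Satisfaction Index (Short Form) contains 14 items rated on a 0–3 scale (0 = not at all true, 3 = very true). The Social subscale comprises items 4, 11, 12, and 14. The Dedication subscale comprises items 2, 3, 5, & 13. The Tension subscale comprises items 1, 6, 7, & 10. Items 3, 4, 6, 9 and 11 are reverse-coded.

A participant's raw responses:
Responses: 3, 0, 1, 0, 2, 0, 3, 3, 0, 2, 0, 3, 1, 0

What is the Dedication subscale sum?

Dedication items: 2, 3, 5, 13.
Of these, item 3 is reverse-coded; on a 0–3 scale, reversed = 3 − raw.
  item 2: 0
  item 3: 3 − 1 = 2
  item 5: 2
  item 13: 1
Sum = 0 + 2 + 2 + 1 = 5

5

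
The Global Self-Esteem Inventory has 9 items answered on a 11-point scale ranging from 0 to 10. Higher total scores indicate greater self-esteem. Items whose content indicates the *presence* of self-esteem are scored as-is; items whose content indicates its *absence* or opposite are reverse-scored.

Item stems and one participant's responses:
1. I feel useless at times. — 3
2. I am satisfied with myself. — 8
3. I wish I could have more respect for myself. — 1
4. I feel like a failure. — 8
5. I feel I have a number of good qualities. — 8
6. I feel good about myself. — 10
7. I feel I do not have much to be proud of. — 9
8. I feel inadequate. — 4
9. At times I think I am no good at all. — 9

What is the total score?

Items 1, 3, 4, 7, 8, 9 describe the absence/opposite of self-esteem → reverse-score.
reverse-coded value = 10 − response.
  item 1: 10 − 3 = 7
  item 2: 8
  item 3: 10 − 1 = 9
  item 4: 10 − 8 = 2
  item 5: 8
  item 6: 10
  item 7: 10 − 9 = 1
  item 8: 10 − 4 = 6
  item 9: 10 − 9 = 1
Total = 7 + 8 + 9 + 2 + 8 + 10 + 1 + 6 + 1 = 52

52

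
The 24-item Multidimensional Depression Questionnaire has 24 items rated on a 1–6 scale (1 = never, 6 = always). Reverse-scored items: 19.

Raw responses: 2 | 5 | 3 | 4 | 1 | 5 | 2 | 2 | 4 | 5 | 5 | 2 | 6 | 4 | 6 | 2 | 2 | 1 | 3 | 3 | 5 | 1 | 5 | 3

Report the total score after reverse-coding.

Raw sum = 81. Reverse-scored items: 19; their raw sum = 3.
Each reversal replaces raw with 7 − raw, changing the total by 7 − 2·raw per item.
Total = 81 + 1·7 − 2·3 = 81 + 7 − 6 = 82

82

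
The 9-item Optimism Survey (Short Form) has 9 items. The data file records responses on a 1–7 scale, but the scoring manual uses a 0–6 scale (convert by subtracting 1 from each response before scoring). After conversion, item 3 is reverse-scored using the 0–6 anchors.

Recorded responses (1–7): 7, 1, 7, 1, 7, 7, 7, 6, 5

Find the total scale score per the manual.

33

Convert to 0–6: 6, 0, 6, 0, 6, 6, 6, 5, 4
Reverse-coded (reversed = (0+6) − raw = 6 − raw):
  item 3: 6 − 6 = 0
Scored: 6, 0, 0, 0, 6, 6, 6, 5, 4
Total = 33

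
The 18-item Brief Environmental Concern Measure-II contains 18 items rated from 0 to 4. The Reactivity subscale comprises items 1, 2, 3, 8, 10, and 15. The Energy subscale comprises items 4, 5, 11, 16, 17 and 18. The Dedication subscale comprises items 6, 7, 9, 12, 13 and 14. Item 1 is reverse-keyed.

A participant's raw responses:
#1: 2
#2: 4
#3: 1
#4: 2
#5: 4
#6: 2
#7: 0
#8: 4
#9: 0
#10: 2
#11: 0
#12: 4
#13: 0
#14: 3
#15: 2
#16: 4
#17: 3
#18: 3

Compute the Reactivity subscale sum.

Reactivity items: 1, 2, 3, 8, 10, 15.
Of these, item 1 is reverse-keyed; on a 0–4 scale, reversed = 4 − raw.
  item 1: 4 − 2 = 2
  item 2: 4
  item 3: 1
  item 8: 4
  item 10: 2
  item 15: 2
Sum = 2 + 4 + 1 + 4 + 2 + 2 = 15

15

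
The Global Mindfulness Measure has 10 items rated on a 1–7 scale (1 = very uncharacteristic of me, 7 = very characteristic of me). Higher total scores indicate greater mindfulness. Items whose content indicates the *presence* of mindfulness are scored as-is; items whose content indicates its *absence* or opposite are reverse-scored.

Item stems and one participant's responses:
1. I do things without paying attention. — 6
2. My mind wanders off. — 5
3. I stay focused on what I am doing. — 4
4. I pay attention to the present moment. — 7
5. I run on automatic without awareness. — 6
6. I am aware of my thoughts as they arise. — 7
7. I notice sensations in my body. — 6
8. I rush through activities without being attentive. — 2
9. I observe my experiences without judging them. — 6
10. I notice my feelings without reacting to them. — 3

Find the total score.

Items 1, 2, 5, 8 describe the absence/opposite of mindfulness → reverse-score.
reverse-coded value = 8 − response.
  item 1: 8 − 6 = 2
  item 2: 8 − 5 = 3
  item 3: 4
  item 4: 7
  item 5: 8 − 6 = 2
  item 6: 7
  item 7: 6
  item 8: 8 − 2 = 6
  item 9: 6
  item 10: 3
Total = 2 + 3 + 4 + 7 + 2 + 7 + 6 + 6 + 6 + 3 = 46

46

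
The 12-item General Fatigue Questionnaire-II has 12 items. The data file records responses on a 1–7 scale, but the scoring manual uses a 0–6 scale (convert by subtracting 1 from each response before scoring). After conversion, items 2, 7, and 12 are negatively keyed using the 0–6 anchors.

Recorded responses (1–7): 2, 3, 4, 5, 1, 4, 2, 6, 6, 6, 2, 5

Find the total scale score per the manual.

Convert to 0–6: 1, 2, 3, 4, 0, 3, 1, 5, 5, 5, 1, 4
Reverse-coded (reversed = (0+6) − raw = 6 − raw):
  item 2: 6 − 2 = 4
  item 7: 6 − 1 = 5
  item 12: 6 − 4 = 2
Scored: 1, 4, 3, 4, 0, 3, 5, 5, 5, 5, 1, 2
Total = 38

38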